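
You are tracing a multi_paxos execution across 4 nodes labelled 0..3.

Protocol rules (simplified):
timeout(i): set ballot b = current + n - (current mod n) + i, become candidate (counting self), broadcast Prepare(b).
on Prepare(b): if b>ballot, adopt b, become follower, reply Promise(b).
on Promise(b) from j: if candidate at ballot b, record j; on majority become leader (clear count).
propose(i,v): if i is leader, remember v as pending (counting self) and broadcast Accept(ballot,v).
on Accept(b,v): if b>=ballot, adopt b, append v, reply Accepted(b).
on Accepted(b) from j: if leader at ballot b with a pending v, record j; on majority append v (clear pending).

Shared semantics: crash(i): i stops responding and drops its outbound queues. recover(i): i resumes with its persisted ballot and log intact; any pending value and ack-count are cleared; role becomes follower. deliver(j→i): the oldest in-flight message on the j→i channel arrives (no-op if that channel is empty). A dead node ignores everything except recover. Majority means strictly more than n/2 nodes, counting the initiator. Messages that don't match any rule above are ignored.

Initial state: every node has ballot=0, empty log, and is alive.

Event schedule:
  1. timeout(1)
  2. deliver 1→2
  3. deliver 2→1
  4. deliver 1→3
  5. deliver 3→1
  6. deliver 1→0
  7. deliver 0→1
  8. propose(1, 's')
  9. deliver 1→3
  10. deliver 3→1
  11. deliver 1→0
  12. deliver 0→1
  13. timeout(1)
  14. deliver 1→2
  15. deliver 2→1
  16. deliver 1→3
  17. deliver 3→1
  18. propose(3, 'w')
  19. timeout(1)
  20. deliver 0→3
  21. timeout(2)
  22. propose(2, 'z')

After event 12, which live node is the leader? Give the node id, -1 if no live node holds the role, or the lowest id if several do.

1. timeout(1):  <1:cand b5 ->
2. deliver 1→2:  <2:foll b5 ->
3. deliver 2→1:  nop
4. deliver 1→3:  <3:foll b5 ->
5. deliver 3→1:  <1:lead b5 ->
6. deliver 1→0:  <0:foll b5 ->
7. deliver 0→1:  nop
8. propose(1,'s'):  nop
9. deliver 1→3:  <3:foll b5 s>
10. deliver 3→1:  nop
11. deliver 1→0:  <0:foll b5 s>
12. deliver 0→1:  <1:lead b5 s>

1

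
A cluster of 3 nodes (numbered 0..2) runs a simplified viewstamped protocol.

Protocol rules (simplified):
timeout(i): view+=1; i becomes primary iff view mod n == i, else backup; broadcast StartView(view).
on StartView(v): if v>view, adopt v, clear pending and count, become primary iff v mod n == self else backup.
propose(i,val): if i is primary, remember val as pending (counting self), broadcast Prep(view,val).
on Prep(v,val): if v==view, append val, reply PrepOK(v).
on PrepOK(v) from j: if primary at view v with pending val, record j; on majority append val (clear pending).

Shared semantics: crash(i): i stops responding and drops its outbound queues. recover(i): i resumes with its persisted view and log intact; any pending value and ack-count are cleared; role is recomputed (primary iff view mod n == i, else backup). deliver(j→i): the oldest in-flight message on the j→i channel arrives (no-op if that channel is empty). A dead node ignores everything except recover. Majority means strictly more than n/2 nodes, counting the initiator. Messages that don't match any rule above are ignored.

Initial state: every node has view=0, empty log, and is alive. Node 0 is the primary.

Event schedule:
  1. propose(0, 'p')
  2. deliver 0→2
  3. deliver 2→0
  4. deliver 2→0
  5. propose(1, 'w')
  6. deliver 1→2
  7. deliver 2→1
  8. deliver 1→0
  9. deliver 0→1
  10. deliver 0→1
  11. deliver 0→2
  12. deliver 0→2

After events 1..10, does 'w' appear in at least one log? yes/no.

e1 propose(0,'p'): ·
e2 deliver 0→2: 2[back,v=0,p]
e3 deliver 2→0: 0[prim,v=0,p]
e4 deliver 2→0: ·
e5 propose(1,'w'): ·
e6 deliver 1→2: ·
e7 deliver 2→1: ·
e8 deliver 1→0: ·
e9 deliver 0→1: 1[back,v=0,p]
e10 deliver 0→1: ·

no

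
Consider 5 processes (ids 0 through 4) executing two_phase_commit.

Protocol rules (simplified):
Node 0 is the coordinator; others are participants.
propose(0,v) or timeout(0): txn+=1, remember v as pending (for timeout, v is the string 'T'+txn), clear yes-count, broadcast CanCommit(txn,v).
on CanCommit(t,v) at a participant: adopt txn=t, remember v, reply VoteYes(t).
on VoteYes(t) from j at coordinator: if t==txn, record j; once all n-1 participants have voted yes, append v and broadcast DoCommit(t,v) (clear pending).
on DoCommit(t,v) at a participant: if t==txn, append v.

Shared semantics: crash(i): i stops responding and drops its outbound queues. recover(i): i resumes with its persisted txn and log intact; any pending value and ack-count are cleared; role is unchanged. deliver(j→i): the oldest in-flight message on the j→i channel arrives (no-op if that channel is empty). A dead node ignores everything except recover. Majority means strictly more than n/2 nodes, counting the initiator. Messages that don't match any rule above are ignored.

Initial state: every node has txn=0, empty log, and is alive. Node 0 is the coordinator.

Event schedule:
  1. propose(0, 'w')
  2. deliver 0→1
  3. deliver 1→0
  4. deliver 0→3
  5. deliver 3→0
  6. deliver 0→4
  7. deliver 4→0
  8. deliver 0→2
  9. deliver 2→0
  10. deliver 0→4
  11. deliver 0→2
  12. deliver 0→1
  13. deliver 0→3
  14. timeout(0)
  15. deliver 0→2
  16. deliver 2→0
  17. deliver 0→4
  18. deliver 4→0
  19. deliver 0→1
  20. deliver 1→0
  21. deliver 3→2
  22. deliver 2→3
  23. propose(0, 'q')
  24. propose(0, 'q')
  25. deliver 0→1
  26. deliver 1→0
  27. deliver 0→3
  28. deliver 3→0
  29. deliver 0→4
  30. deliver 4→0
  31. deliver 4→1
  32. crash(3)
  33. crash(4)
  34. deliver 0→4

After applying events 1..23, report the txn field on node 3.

1

[1] propose(0,'w') → N0(coor t1 [-])
[2] deliver 0→1 → N1(part t1 [-])
[3] deliver 1→0 → ∅
[4] deliver 0→3 → N3(part t1 [-])
[5] deliver 3→0 → ∅
[6] deliver 0→4 → N4(part t1 [-])
[7] deliver 4→0 → ∅
[8] deliver 0→2 → N2(part t1 [-])
[9] deliver 2→0 → N0(coor t1 [w])
[10] deliver 0→4 → N4(part t1 [w])
[11] deliver 0→2 → N2(part t1 [w])
[12] deliver 0→1 → N1(part t1 [w])
[13] deliver 0→3 → N3(part t1 [w])
[14] timeout(0) → N0(coor t2 [w])
[15] deliver 0→2 → N2(part t2 [w])
[16] deliver 2→0 → ∅
[17] deliver 0→4 → N4(part t2 [w])
[18] deliver 4→0 → ∅
[19] deliver 0→1 → N1(part t2 [w])
[20] deliver 1→0 → ∅
[21] deliver 3→2 → ∅
[22] deliver 2→3 → ∅
[23] propose(0,'q') → N0(coor t3 [w])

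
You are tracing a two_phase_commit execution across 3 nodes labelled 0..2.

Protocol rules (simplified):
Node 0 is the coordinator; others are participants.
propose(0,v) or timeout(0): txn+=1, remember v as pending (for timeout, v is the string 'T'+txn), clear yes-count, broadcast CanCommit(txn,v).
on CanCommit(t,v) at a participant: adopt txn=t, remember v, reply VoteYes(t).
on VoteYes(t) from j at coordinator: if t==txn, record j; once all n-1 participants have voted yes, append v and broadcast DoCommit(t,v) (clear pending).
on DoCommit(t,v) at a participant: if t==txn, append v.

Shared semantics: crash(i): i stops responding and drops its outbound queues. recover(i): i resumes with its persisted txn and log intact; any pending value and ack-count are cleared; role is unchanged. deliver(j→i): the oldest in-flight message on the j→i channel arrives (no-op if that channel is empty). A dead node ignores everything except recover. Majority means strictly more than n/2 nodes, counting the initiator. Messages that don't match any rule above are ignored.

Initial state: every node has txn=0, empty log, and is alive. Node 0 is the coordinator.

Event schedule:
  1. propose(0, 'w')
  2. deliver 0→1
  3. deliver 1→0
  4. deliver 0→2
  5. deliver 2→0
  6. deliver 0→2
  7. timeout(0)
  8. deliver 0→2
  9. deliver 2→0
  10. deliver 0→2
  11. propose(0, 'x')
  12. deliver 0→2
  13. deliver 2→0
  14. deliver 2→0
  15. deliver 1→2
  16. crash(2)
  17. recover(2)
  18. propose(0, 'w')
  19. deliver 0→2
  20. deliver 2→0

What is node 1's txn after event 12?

1

1. propose(0,'w'):  <0:coor t1 ->
2. deliver 0→1:  <1:part t1 ->
3. deliver 1→0:  nop
4. deliver 0→2:  <2:part t1 ->
5. deliver 2→0:  <0:coor t1 w>
6. deliver 0→2:  <2:part t1 w>
7. timeout(0):  <0:coor t2 w>
8. deliver 0→2:  <2:part t2 w>
9. deliver 2→0:  nop
10. deliver 0→2:  nop
11. propose(0,'x'):  <0:coor t3 w>
12. deliver 0→2:  <2:part t3 w>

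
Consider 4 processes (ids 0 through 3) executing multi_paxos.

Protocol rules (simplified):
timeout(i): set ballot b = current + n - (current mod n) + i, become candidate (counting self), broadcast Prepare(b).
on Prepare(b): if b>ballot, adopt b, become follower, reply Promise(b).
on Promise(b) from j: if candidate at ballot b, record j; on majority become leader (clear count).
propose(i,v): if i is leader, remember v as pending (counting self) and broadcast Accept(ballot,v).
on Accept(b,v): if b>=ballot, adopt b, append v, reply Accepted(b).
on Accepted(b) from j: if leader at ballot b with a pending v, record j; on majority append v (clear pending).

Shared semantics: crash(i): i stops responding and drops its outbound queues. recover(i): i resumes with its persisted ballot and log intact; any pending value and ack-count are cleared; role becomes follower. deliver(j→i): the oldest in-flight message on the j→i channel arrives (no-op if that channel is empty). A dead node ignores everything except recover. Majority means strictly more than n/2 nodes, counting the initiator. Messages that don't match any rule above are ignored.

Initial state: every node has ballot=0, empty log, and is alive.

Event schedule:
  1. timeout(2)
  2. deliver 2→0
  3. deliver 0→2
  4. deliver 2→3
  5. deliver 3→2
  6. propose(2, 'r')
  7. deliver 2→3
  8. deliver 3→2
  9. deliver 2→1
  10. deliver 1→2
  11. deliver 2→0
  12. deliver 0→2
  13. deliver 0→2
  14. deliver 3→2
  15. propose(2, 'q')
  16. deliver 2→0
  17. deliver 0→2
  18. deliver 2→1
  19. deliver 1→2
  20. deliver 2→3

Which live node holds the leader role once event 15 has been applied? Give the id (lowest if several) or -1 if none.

2

e1 timeout(2): 2[cand,b=6,-]
e2 deliver 2→0: 0[foll,b=6,-]
e3 deliver 0→2: ·
e4 deliver 2→3: 3[foll,b=6,-]
e5 deliver 3→2: 2[lead,b=6,-]
e6 propose(2,'r'): ·
e7 deliver 2→3: 3[foll,b=6,r]
e8 deliver 3→2: ·
e9 deliver 2→1: 1[foll,b=6,-]
e10 deliver 1→2: ·
e11 deliver 2→0: 0[foll,b=6,r]
e12 deliver 0→2: 2[lead,b=6,r]
e13 deliver 0→2: ·
e14 deliver 3→2: ·
e15 propose(2,'q'): ·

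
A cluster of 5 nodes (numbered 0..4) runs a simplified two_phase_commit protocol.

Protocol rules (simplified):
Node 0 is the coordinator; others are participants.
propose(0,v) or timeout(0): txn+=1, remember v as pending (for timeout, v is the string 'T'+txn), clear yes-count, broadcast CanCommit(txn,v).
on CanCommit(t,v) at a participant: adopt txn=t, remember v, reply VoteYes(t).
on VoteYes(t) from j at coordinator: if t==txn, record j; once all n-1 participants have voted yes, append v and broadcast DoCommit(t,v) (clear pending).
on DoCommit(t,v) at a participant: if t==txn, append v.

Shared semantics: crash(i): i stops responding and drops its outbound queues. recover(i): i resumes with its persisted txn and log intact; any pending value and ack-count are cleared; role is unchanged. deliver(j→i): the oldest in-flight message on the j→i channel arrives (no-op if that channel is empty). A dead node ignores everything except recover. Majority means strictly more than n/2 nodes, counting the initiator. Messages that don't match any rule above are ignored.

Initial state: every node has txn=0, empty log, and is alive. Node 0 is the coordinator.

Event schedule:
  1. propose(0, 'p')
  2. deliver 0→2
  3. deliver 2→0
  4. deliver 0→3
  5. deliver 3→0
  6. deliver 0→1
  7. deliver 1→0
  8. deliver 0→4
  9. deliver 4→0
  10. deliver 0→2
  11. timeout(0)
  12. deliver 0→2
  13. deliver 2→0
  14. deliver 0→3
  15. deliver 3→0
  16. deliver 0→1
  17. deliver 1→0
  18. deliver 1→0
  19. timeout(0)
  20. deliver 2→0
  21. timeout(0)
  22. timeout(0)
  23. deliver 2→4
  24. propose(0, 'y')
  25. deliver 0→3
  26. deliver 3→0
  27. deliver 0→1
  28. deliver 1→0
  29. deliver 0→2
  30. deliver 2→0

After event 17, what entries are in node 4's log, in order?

step 1 propose(0,'p'): 0={coor,t=1,log=-}
step 2 deliver 0→2: 2={part,t=1,log=-}
step 3 deliver 2→0: —
step 4 deliver 0→3: 3={part,t=1,log=-}
step 5 deliver 3→0: —
step 6 deliver 0→1: 1={part,t=1,log=-}
step 7 deliver 1→0: —
step 8 deliver 0→4: 4={part,t=1,log=-}
step 9 deliver 4→0: 0={coor,t=1,log=p}
step 10 deliver 0→2: 2={part,t=1,log=p}
step 11 timeout(0): 0={coor,t=2,log=p}
step 12 deliver 0→2: 2={part,t=2,log=p}
step 13 deliver 2→0: —
step 14 deliver 0→3: 3={part,t=1,log=p}
step 15 deliver 3→0: —
step 16 deliver 0→1: 1={part,t=1,log=p}
step 17 deliver 1→0: —

empty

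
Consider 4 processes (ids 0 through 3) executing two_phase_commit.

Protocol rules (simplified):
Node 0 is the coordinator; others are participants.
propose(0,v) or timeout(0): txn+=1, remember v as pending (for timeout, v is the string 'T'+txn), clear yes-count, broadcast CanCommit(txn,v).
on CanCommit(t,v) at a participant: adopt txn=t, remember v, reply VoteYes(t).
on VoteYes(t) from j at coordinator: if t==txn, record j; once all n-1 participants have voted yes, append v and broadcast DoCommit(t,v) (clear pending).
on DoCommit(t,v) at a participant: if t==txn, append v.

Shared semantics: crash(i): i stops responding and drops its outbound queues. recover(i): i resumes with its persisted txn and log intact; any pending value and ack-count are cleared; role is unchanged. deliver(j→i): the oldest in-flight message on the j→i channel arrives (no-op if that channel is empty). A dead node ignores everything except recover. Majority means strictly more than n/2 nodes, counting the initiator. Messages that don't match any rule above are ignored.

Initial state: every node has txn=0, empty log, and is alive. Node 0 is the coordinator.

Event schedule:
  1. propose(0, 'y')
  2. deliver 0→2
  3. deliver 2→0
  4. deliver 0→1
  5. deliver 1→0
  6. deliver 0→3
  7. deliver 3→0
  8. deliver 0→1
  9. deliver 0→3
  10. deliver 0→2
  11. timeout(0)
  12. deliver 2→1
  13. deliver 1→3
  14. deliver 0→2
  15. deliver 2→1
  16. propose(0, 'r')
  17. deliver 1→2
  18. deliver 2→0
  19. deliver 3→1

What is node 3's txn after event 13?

step 1 propose(0,'y'): 0={coor,t=1,log=-}
step 2 deliver 0→2: 2={part,t=1,log=-}
step 3 deliver 2→0: —
step 4 deliver 0→1: 1={part,t=1,log=-}
step 5 deliver 1→0: —
step 6 deliver 0→3: 3={part,t=1,log=-}
step 7 deliver 3→0: 0={coor,t=1,log=y}
step 8 deliver 0→1: 1={part,t=1,log=y}
step 9 deliver 0→3: 3={part,t=1,log=y}
step 10 deliver 0→2: 2={part,t=1,log=y}
step 11 timeout(0): 0={coor,t=2,log=y}
step 12 deliver 2→1: —
step 13 deliver 1→3: —

1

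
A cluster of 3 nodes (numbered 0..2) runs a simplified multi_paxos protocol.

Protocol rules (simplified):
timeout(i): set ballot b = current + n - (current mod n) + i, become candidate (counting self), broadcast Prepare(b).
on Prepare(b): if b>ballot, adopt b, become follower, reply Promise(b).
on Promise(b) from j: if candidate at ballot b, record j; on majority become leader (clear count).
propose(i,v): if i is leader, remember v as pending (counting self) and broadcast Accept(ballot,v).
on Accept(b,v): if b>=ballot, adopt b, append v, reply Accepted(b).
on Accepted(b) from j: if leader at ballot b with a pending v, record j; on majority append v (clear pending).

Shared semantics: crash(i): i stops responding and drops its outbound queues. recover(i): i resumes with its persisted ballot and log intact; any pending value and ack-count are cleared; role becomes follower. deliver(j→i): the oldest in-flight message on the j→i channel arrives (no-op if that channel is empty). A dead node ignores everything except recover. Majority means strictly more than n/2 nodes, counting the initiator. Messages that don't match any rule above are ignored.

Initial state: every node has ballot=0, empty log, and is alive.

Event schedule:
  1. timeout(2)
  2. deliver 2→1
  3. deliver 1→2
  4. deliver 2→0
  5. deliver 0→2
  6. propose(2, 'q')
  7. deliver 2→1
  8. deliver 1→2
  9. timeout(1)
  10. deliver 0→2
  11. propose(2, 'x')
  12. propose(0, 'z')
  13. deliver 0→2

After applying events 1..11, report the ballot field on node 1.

[1] timeout(2) → N2(cand b5 [-])
[2] deliver 2→1 → N1(foll b5 [-])
[3] deliver 1→2 → N2(lead b5 [-])
[4] deliver 2→0 → N0(foll b5 [-])
[5] deliver 0→2 → ∅
[6] propose(2,'q') → ∅
[7] deliver 2→1 → N1(foll b5 [q])
[8] deliver 1→2 → N2(lead b5 [q])
[9] timeout(1) → N1(cand b7 [q])
[10] deliver 0→2 → ∅
[11] propose(2,'x') → ∅

7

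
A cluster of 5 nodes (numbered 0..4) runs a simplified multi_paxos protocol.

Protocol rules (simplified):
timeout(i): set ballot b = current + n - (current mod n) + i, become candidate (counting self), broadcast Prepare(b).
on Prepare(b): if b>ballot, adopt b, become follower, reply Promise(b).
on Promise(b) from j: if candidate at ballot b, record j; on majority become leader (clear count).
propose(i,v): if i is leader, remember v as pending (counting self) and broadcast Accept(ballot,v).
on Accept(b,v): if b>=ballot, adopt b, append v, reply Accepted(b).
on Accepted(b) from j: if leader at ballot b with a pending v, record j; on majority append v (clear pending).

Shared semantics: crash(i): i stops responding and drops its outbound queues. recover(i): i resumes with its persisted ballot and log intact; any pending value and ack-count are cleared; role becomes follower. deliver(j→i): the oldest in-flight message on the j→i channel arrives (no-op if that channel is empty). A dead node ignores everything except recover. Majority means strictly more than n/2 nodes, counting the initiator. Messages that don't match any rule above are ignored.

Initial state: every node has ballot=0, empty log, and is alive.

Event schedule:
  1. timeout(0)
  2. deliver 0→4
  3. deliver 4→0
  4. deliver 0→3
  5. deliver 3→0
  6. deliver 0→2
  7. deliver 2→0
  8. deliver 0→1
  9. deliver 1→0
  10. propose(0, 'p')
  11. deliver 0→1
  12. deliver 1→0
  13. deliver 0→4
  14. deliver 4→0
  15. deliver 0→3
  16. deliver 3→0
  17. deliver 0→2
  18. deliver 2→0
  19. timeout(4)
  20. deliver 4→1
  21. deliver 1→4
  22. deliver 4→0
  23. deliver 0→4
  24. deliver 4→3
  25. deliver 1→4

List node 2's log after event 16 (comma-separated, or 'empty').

empty

step 1 timeout(0): 0={cand,b=5,log=-}
step 2 deliver 0→4: 4={foll,b=5,log=-}
step 3 deliver 4→0: —
step 4 deliver 0→3: 3={foll,b=5,log=-}
step 5 deliver 3→0: 0={lead,b=5,log=-}
step 6 deliver 0→2: 2={foll,b=5,log=-}
step 7 deliver 2→0: —
step 8 deliver 0→1: 1={foll,b=5,log=-}
step 9 deliver 1→0: —
step 10 propose(0,'p'): —
step 11 deliver 0→1: 1={foll,b=5,log=p}
step 12 deliver 1→0: —
step 13 deliver 0→4: 4={foll,b=5,log=p}
step 14 deliver 4→0: 0={lead,b=5,log=p}
step 15 deliver 0→3: 3={foll,b=5,log=p}
step 16 deliver 3→0: —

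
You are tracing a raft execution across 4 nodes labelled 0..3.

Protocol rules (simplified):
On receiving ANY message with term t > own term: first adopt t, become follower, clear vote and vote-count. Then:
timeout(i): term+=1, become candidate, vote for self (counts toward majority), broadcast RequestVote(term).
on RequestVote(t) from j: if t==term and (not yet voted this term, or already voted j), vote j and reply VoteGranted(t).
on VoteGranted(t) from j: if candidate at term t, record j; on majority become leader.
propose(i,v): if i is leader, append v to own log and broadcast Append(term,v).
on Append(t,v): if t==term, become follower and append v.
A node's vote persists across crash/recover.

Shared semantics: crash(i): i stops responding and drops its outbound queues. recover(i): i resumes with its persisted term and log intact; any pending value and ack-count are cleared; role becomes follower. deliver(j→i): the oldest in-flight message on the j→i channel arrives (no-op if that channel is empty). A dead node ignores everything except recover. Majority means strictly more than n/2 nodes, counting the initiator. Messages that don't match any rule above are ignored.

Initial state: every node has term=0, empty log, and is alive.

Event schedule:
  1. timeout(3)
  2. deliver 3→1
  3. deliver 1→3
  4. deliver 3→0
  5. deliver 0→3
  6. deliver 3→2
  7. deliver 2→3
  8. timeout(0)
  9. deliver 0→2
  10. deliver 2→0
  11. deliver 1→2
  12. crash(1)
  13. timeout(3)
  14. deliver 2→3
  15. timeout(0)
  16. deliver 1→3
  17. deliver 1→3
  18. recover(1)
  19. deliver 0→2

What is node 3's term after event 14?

2

[1] timeout(3) → N3(cand t1 [-])
[2] deliver 3→1 → N1(foll t1 [-])
[3] deliver 1→3 → ∅
[4] deliver 3→0 → N0(foll t1 [-])
[5] deliver 0→3 → N3(lead t1 [-])
[6] deliver 3→2 → N2(foll t1 [-])
[7] deliver 2→3 → ∅
[8] timeout(0) → N0(cand t2 [-])
[9] deliver 0→2 → N2(foll t2 [-])
[10] deliver 2→0 → ∅
[11] deliver 1→2 → ∅
[12] crash(1) → N1(✗foll t1 [-])
[13] timeout(3) → N3(cand t2 [-])
[14] deliver 2→3 → ∅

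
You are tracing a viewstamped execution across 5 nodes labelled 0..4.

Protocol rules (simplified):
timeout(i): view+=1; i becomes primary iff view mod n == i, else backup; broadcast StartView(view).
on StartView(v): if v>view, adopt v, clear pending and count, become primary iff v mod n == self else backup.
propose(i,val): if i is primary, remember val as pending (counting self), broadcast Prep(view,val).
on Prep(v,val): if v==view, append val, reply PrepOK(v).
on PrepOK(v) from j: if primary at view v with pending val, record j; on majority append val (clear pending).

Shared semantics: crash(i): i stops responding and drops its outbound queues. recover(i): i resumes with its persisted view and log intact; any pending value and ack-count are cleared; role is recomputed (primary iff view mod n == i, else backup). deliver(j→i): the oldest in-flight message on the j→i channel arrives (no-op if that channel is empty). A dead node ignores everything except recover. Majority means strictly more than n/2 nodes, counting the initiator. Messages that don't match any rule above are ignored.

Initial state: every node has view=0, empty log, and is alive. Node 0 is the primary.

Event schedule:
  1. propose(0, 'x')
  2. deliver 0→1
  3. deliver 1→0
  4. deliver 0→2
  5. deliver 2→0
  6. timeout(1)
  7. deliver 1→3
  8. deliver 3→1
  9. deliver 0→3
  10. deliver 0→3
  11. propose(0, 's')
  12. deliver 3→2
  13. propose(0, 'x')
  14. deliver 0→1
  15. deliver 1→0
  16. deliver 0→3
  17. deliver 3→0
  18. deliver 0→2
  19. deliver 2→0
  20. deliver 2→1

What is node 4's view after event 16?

0

step 1 propose(0,'x'): —
step 2 deliver 0→1: 1={back,v=0,log=x}
step 3 deliver 1→0: —
step 4 deliver 0→2: 2={back,v=0,log=x}
step 5 deliver 2→0: 0={prim,v=0,log=x}
step 6 timeout(1): 1={prim,v=1,log=x}
step 7 deliver 1→3: 3={back,v=1,log=-}
step 8 deliver 3→1: —
step 9 deliver 0→3: —
step 10 deliver 0→3: —
step 11 propose(0,'s'): —
step 12 deliver 3→2: —
step 13 propose(0,'x'): —
step 14 deliver 0→1: —
step 15 deliver 1→0: 0={back,v=1,log=x}
step 16 deliver 0→3: —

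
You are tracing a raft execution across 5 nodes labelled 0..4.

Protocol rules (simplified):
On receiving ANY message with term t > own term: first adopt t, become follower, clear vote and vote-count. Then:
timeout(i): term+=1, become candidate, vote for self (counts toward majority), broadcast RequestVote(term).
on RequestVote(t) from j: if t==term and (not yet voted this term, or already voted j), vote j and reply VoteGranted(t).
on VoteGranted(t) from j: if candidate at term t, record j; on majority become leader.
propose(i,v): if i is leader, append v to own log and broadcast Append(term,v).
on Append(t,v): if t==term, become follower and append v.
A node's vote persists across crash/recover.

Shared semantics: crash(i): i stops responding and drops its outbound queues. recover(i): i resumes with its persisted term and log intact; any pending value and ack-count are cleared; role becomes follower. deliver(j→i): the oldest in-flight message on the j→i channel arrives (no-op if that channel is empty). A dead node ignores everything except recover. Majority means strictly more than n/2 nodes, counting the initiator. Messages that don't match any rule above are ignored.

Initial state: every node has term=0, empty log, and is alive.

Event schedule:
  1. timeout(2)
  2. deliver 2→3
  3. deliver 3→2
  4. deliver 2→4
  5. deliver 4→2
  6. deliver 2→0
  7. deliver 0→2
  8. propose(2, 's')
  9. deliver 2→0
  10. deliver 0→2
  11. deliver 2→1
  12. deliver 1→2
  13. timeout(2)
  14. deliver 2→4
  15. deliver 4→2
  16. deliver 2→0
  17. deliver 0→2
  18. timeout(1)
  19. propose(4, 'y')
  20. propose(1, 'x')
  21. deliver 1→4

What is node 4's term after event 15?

1

1. timeout(2):  <2:cand t1 ->
2. deliver 2→3:  <3:foll t1 ->
3. deliver 3→2:  nop
4. deliver 2→4:  <4:foll t1 ->
5. deliver 4→2:  <2:lead t1 ->
6. deliver 2→0:  <0:foll t1 ->
7. deliver 0→2:  nop
8. propose(2,'s'):  <2:lead t1 s>
9. deliver 2→0:  <0:foll t1 s>
10. deliver 0→2:  nop
11. deliver 2→1:  <1:foll t1 ->
12. deliver 1→2:  nop
13. timeout(2):  <2:cand t2 s>
14. deliver 2→4:  <4:foll t1 s>
15. deliver 4→2:  nop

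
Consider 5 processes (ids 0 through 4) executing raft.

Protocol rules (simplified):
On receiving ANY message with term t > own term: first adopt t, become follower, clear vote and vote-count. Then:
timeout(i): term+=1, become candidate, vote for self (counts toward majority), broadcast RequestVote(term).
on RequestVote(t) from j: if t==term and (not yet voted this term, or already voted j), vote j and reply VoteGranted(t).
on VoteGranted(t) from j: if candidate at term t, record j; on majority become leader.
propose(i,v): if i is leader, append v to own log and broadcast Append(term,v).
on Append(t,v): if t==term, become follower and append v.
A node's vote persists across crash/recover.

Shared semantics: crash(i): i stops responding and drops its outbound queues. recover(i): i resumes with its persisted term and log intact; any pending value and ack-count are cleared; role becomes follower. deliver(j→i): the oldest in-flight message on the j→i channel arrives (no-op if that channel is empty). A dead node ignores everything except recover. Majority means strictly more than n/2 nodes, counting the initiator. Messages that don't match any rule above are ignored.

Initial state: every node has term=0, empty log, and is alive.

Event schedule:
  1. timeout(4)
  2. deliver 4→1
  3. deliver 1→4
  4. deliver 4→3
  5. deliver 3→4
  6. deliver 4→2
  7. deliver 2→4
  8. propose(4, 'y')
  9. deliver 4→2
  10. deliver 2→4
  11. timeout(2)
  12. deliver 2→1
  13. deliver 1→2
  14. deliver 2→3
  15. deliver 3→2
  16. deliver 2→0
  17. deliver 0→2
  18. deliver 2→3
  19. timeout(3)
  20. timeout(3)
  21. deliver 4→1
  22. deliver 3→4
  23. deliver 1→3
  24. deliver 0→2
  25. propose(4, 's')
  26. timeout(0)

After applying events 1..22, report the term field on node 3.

step 1 timeout(4): 4={cand,t=1,log=-}
step 2 deliver 4→1: 1={foll,t=1,log=-}
step 3 deliver 1→4: —
step 4 deliver 4→3: 3={foll,t=1,log=-}
step 5 deliver 3→4: 4={lead,t=1,log=-}
step 6 deliver 4→2: 2={foll,t=1,log=-}
step 7 deliver 2→4: —
step 8 propose(4,'y'): 4={lead,t=1,log=y}
step 9 deliver 4→2: 2={foll,t=1,log=y}
step 10 deliver 2→4: —
step 11 timeout(2): 2={cand,t=2,log=y}
step 12 deliver 2→1: 1={foll,t=2,log=-}
step 13 deliver 1→2: —
step 14 deliver 2→3: 3={foll,t=2,log=-}
step 15 deliver 3→2: 2={lead,t=2,log=y}
step 16 deliver 2→0: 0={foll,t=2,log=-}
step 17 deliver 0→2: —
step 18 deliver 2→3: —
step 19 timeout(3): 3={cand,t=3,log=-}
step 20 timeout(3): 3={cand,t=4,log=-}
step 21 deliver 4→1: —
step 22 deliver 3→4: 4={foll,t=3,log=y}

4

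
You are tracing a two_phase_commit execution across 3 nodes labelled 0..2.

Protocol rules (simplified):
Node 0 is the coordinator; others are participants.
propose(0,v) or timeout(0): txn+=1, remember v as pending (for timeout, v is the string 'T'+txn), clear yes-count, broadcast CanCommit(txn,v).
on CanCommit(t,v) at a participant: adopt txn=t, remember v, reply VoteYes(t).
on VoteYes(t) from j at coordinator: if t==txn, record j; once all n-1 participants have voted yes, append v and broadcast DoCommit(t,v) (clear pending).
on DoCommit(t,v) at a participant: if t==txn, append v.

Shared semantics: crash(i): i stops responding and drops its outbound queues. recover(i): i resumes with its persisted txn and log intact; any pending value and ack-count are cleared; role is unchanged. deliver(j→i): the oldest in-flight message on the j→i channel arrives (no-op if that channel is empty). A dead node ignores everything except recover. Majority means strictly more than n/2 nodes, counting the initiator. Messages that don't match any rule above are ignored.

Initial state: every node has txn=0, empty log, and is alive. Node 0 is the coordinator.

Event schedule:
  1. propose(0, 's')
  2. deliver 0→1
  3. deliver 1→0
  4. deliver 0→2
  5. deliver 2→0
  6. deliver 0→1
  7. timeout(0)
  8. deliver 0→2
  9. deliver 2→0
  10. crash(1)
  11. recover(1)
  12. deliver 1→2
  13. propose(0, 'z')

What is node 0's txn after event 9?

[1] propose(0,'s') → N0(coor t1 [-])
[2] deliver 0→1 → N1(part t1 [-])
[3] deliver 1→0 → ∅
[4] deliver 0→2 → N2(part t1 [-])
[5] deliver 2→0 → N0(coor t1 [s])
[6] deliver 0→1 → N1(part t1 [s])
[7] timeout(0) → N0(coor t2 [s])
[8] deliver 0→2 → N2(part t1 [s])
[9] deliver 2→0 → ∅

2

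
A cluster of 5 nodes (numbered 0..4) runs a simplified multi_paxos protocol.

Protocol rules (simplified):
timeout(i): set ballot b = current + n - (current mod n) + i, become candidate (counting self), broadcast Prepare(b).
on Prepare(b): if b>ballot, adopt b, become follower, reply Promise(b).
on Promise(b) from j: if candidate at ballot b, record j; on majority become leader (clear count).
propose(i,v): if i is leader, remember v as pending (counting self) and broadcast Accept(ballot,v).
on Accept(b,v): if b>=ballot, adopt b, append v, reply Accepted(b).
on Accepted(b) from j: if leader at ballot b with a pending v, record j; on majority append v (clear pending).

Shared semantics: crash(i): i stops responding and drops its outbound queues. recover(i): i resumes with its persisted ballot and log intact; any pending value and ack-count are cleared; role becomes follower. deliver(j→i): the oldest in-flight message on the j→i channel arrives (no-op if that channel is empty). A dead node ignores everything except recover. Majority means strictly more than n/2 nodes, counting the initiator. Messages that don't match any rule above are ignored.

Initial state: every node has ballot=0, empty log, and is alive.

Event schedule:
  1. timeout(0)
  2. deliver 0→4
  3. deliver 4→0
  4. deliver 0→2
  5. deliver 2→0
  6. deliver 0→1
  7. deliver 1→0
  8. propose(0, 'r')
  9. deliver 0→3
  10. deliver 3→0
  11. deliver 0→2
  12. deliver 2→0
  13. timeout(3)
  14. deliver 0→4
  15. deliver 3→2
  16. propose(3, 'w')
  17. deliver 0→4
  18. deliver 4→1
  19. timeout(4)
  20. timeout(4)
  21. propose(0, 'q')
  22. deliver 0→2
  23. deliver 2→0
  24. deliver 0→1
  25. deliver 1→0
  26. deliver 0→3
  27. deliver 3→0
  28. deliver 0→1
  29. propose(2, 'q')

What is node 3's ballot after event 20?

[1] timeout(0) → N0(cand b5 [-])
[2] deliver 0→4 → N4(foll b5 [-])
[3] deliver 4→0 → ∅
[4] deliver 0→2 → N2(foll b5 [-])
[5] deliver 2→0 → N0(lead b5 [-])
[6] deliver 0→1 → N1(foll b5 [-])
[7] deliver 1→0 → ∅
[8] propose(0,'r') → ∅
[9] deliver 0→3 → N3(foll b5 [-])
[10] deliver 3→0 → ∅
[11] deliver 0→2 → N2(foll b5 [r])
[12] deliver 2→0 → ∅
[13] timeout(3) → N3(cand b13 [-])
[14] deliver 0→4 → N4(foll b5 [r])
[15] deliver 3→2 → N2(foll b13 [r])
[16] propose(3,'w') → ∅
[17] deliver 0→4 → ∅
[18] deliver 4→1 → ∅
[19] timeout(4) → N4(cand b14 [r])
[20] timeout(4) → N4(cand b19 [r])

13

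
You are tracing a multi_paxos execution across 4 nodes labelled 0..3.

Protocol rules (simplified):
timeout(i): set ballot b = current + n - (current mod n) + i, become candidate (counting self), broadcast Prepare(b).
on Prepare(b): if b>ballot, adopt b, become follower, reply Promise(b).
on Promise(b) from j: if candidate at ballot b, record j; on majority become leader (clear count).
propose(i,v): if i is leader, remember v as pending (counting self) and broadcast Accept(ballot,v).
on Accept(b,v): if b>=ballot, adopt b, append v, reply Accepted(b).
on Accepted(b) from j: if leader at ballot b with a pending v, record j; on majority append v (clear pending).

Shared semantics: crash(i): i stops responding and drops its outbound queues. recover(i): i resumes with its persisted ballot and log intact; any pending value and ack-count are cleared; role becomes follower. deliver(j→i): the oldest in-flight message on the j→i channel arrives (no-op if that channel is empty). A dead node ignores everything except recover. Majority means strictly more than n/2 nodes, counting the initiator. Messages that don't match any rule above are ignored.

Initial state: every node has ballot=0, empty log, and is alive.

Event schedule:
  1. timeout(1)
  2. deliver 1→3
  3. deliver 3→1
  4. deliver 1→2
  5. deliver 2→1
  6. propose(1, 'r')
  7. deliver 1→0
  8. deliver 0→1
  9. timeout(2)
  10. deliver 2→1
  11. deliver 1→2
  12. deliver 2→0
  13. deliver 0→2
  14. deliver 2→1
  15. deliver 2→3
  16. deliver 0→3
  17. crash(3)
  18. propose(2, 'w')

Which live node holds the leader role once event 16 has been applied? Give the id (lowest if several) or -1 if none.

1. timeout(1):  <1:cand b5 ->
2. deliver 1→3:  <3:foll b5 ->
3. deliver 3→1:  nop
4. deliver 1→2:  <2:foll b5 ->
5. deliver 2→1:  <1:lead b5 ->
6. propose(1,'r'):  nop
7. deliver 1→0:  <0:foll b5 ->
8. deliver 0→1:  nop
9. timeout(2):  <2:cand b10 ->
10. deliver 2→1:  <1:foll b10 ->
11. deliver 1→2:  nop
12. deliver 2→0:  <0:foll b10 ->
13. deliver 0→2:  nop
14. deliver 2→1:  nop
15. deliver 2→3:  <3:foll b10 ->
16. deliver 0→3:  nop

-1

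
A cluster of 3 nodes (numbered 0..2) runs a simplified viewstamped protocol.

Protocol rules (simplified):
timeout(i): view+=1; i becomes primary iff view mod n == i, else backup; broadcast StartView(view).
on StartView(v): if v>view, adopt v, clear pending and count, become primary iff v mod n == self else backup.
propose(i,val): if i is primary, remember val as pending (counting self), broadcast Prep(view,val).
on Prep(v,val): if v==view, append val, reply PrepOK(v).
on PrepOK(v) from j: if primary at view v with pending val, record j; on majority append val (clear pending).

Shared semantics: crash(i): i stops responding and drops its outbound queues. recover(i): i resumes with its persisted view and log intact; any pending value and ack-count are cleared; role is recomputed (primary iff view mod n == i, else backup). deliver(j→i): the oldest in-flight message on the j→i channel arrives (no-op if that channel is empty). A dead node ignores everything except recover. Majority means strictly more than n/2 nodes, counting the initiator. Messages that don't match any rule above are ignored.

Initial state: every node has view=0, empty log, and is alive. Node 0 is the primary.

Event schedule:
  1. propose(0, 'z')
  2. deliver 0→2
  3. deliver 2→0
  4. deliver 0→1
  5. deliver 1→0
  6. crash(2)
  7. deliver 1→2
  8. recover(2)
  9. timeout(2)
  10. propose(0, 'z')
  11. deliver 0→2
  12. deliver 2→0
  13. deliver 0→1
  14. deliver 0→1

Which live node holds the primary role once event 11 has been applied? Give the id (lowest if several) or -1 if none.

0

[1] propose(0,'z') → ∅
[2] deliver 0→2 → N2(back v0 [z])
[3] deliver 2→0 → N0(prim v0 [z])
[4] deliver 0→1 → N1(back v0 [z])
[5] deliver 1→0 → ∅
[6] crash(2) → N2(✗back v0 [z])
[7] deliver 1→2 → ∅
[8] recover(2) → N2(back v0 [z])
[9] timeout(2) → N2(back v1 [z])
[10] propose(0,'z') → ∅
[11] deliver 0→2 → ∅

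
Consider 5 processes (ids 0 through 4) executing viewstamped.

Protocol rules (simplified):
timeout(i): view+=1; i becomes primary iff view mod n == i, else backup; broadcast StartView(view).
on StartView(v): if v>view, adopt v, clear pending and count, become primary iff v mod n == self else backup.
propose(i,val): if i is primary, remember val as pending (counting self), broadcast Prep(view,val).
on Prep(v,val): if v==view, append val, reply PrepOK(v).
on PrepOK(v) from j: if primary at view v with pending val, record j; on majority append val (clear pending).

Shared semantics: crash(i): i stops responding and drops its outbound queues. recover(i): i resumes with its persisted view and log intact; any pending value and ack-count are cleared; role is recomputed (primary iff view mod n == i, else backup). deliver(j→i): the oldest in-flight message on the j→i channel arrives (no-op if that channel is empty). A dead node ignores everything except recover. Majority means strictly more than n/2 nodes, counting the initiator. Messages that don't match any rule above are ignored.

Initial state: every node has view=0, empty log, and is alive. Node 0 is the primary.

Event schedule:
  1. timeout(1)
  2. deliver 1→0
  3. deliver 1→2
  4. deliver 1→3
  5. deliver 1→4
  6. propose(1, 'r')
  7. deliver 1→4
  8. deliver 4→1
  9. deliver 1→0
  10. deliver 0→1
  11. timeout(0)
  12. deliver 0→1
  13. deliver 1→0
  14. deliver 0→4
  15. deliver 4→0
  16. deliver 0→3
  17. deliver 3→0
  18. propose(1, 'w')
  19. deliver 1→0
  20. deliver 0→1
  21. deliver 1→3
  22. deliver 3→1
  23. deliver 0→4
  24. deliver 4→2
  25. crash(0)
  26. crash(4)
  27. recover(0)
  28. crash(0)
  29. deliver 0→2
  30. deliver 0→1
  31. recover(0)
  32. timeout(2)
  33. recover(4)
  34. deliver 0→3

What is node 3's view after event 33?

step 1 timeout(1): 1={prim,v=1,log=-}
step 2 deliver 1→0: 0={back,v=1,log=-}
step 3 deliver 1→2: 2={back,v=1,log=-}
step 4 deliver 1→3: 3={back,v=1,log=-}
step 5 deliver 1→4: 4={back,v=1,log=-}
step 6 propose(1,'r'): —
step 7 deliver 1→4: 4={back,v=1,log=r}
step 8 deliver 4→1: —
step 9 deliver 1→0: 0={back,v=1,log=r}
step 10 deliver 0→1: 1={prim,v=1,log=r}
step 11 timeout(0): 0={back,v=2,log=r}
step 12 deliver 0→1: 1={back,v=2,log=r}
step 13 deliver 1→0: —
step 14 deliver 0→4: 4={back,v=2,log=r}
step 15 deliver 4→0: —
step 16 deliver 0→3: 3={back,v=2,log=-}
step 17 deliver 3→0: —
step 18 propose(1,'w'): —
step 19 deliver 1→0: —
step 20 deliver 0→1: —
step 21 deliver 1→3: —
step 22 deliver 3→1: —
step 23 deliver 0→4: —
step 24 deliver 4→2: —
step 25 crash(0): 0={✗back,v=2,log=r}
step 26 crash(4): 4={✗back,v=2,log=r}
step 27 recover(0): 0={back,v=2,log=r}
step 28 crash(0): 0={✗back,v=2,log=r}
step 29 deliver 0→2: —
step 30 deliver 0→1: —
step 31 recover(0): 0={back,v=2,log=r}
step 32 timeout(2): 2={prim,v=2,log=-}
step 33 recover(4): 4={back,v=2,log=r}

2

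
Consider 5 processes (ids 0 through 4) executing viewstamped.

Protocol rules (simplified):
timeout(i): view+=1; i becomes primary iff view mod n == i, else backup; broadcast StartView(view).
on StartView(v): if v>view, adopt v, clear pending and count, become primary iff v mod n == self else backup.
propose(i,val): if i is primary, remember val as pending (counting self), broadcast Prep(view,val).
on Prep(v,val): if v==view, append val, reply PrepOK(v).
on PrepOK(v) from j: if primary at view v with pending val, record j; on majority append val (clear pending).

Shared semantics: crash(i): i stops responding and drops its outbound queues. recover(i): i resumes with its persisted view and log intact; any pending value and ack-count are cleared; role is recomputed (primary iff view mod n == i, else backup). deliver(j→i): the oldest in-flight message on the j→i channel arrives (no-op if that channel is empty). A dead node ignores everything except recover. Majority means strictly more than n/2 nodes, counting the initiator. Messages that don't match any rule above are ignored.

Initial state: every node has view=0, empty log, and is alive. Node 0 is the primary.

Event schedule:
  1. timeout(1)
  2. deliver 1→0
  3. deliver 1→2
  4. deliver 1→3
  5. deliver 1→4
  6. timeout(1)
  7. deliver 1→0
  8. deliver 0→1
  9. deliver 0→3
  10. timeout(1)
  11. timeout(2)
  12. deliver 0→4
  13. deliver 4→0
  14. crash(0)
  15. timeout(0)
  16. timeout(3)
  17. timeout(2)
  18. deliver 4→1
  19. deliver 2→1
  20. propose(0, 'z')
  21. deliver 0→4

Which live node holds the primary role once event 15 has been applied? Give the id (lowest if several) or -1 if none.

2

1. timeout(1):  <1:prim v1 ->
2. deliver 1→0:  <0:back v1 ->
3. deliver 1→2:  <2:back v1 ->
4. deliver 1→3:  <3:back v1 ->
5. deliver 1→4:  <4:back v1 ->
6. timeout(1):  <1:back v2 ->
7. deliver 1→0:  <0:back v2 ->
8. deliver 0→1:  nop
9. deliver 0→3:  nop
10. timeout(1):  <1:back v3 ->
11. timeout(2):  <2:prim v2 ->
12. deliver 0→4:  nop
13. deliver 4→0:  nop
14. crash(0):  <0:✗back v2 ->
15. timeout(0):  nop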